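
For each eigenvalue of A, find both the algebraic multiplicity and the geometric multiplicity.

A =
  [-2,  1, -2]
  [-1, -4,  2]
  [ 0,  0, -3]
λ = -3: alg = 3, geom = 2

Step 1 — factor the characteristic polynomial to read off the algebraic multiplicities:
  χ_A(x) = (x + 3)^3

Step 2 — compute geometric multiplicities via the rank-nullity identity g(λ) = n − rank(A − λI):
  rank(A − (-3)·I) = 1, so dim ker(A − (-3)·I) = n − 1 = 2

Summary:
  λ = -3: algebraic multiplicity = 3, geometric multiplicity = 2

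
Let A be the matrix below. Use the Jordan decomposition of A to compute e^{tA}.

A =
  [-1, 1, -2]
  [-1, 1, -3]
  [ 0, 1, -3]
e^{tA} =
  [-t^2*exp(-t)/2 + exp(-t), t*exp(-t), t^2*exp(-t)/2 - 2*t*exp(-t)]
  [-t^2*exp(-t) - t*exp(-t), 2*t*exp(-t) + exp(-t), t^2*exp(-t) - 3*t*exp(-t)]
  [-t^2*exp(-t)/2, t*exp(-t), t^2*exp(-t)/2 - 2*t*exp(-t) + exp(-t)]

Strategy: write A = P · J · P⁻¹ where J is a Jordan canonical form, so e^{tA} = P · e^{tJ} · P⁻¹, and e^{tJ} can be computed block-by-block.

A has Jordan form
J =
  [-1,  1,  0]
  [ 0, -1,  1]
  [ 0,  0, -1]
(up to reordering of blocks).

Per-block formulas:
  For a 3×3 Jordan block J_3(-1): exp(t · J_3(-1)) = e^(-1t)·(I + t·N + (t^2/2)·N^2), where N is the 3×3 nilpotent shift.

After assembling e^{tJ} and conjugating by P, we get:

e^{tA} =
  [-t^2*exp(-t)/2 + exp(-t), t*exp(-t), t^2*exp(-t)/2 - 2*t*exp(-t)]
  [-t^2*exp(-t) - t*exp(-t), 2*t*exp(-t) + exp(-t), t^2*exp(-t) - 3*t*exp(-t)]
  [-t^2*exp(-t)/2, t*exp(-t), t^2*exp(-t)/2 - 2*t*exp(-t) + exp(-t)]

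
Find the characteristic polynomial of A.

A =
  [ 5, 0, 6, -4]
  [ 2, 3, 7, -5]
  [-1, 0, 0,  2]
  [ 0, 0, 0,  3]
x^4 - 11*x^3 + 45*x^2 - 81*x + 54

Expanding det(x·I − A) (e.g. by cofactor expansion or by noting that A is similar to its Jordan form J, which has the same characteristic polynomial as A) gives
  χ_A(x) = x^4 - 11*x^3 + 45*x^2 - 81*x + 54
which factors as (x - 3)^3*(x - 2). The eigenvalues (with algebraic multiplicities) are λ = 2 with multiplicity 1, λ = 3 with multiplicity 3.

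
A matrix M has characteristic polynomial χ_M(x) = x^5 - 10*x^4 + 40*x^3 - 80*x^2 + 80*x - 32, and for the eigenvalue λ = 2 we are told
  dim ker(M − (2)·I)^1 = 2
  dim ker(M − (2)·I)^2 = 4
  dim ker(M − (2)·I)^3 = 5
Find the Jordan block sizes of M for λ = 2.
Block sizes for λ = 2: [3, 2]

From the dimensions of kernels of powers, the number of Jordan blocks of size at least j is d_j − d_{j−1} where d_j = dim ker(N^j) (with d_0 = 0). Computing the differences gives [2, 2, 1].
The number of blocks of size exactly k is (#blocks of size ≥ k) − (#blocks of size ≥ k + 1), so the partition is: 1 block(s) of size 2, 1 block(s) of size 3.
In nonincreasing order the block sizes are [3, 2].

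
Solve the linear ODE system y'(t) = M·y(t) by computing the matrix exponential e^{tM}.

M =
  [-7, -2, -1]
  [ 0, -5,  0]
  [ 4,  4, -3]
e^{tM} =
  [-2*t*exp(-5*t) + exp(-5*t), -2*t*exp(-5*t), -t*exp(-5*t)]
  [0, exp(-5*t), 0]
  [4*t*exp(-5*t), 4*t*exp(-5*t), 2*t*exp(-5*t) + exp(-5*t)]

Strategy: write M = P · J · P⁻¹ where J is a Jordan canonical form, so e^{tM} = P · e^{tJ} · P⁻¹, and e^{tJ} can be computed block-by-block.

M has Jordan form
J =
  [-5,  1,  0]
  [ 0, -5,  0]
  [ 0,  0, -5]
(up to reordering of blocks).

Per-block formulas:
  For a 2×2 Jordan block J_2(-5): exp(t · J_2(-5)) = e^(-5t)·(I + t·N), where N is the 2×2 nilpotent shift.
  For a 1×1 block at λ = -5: exp(t · [-5]) = [e^(-5t)].

After assembling e^{tJ} and conjugating by P, we get:

e^{tM} =
  [-2*t*exp(-5*t) + exp(-5*t), -2*t*exp(-5*t), -t*exp(-5*t)]
  [0, exp(-5*t), 0]
  [4*t*exp(-5*t), 4*t*exp(-5*t), 2*t*exp(-5*t) + exp(-5*t)]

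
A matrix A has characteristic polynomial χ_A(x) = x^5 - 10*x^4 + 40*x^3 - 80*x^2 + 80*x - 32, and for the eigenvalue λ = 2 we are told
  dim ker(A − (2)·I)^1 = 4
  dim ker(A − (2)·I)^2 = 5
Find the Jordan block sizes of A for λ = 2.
Block sizes for λ = 2: [2, 1, 1, 1]

From the dimensions of kernels of powers, the number of Jordan blocks of size at least j is d_j − d_{j−1} where d_j = dim ker(N^j) (with d_0 = 0). Computing the differences gives [4, 1].
The number of blocks of size exactly k is (#blocks of size ≥ k) − (#blocks of size ≥ k + 1), so the partition is: 3 block(s) of size 1, 1 block(s) of size 2.
In nonincreasing order the block sizes are [2, 1, 1, 1].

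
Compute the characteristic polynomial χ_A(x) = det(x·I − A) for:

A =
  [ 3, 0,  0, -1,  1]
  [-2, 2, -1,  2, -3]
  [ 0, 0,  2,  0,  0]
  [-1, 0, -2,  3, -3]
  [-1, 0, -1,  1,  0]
x^5 - 10*x^4 + 40*x^3 - 80*x^2 + 80*x - 32

Expanding det(x·I − A) (e.g. by cofactor expansion or by noting that A is similar to its Jordan form J, which has the same characteristic polynomial as A) gives
  χ_A(x) = x^5 - 10*x^4 + 40*x^3 - 80*x^2 + 80*x - 32
which factors as (x - 2)^5. The eigenvalues (with algebraic multiplicities) are λ = 2 with multiplicity 5.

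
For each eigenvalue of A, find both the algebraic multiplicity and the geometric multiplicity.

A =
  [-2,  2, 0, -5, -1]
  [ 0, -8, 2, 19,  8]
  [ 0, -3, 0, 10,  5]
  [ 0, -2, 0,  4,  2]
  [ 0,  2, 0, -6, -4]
λ = -2: alg = 5, geom = 2

Step 1 — factor the characteristic polynomial to read off the algebraic multiplicities:
  χ_A(x) = (x + 2)^5

Step 2 — compute geometric multiplicities via the rank-nullity identity g(λ) = n − rank(A − λI):
  rank(A − (-2)·I) = 3, so dim ker(A − (-2)·I) = n − 3 = 2

Summary:
  λ = -2: algebraic multiplicity = 5, geometric multiplicity = 2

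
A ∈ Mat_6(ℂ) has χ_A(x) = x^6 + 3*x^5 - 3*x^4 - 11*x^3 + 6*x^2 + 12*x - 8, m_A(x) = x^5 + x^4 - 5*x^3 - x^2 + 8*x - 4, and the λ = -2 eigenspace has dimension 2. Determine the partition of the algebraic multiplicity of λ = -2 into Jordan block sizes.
Block sizes for λ = -2: [2, 1]

Step 1 — from the characteristic polynomial, algebraic multiplicity of λ = -2 is 3. From dim ker(A − (-2)·I) = 2, there are exactly 2 Jordan blocks for λ = -2.
Step 2 — from the minimal polynomial, the factor (x + 2)^2 tells us the largest block for λ = -2 has size 2.
Step 3 — with total size 3, 2 blocks, and largest block 2, the block sizes (in nonincreasing order) are [2, 1].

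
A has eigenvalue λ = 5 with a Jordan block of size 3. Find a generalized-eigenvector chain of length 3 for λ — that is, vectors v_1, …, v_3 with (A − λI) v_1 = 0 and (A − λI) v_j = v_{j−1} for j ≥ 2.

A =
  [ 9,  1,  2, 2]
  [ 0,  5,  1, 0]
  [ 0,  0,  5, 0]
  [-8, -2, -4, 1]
A Jordan chain for λ = 5 of length 3:
v_1 = (1, 0, 0, -2)ᵀ
v_2 = (2, 1, 0, -4)ᵀ
v_3 = (0, 0, 1, 0)ᵀ

Let N = A − (5)·I. We want v_3 with N^3 v_3 = 0 but N^2 v_3 ≠ 0; then v_{j-1} := N · v_j for j = 3, …, 2.

Pick v_3 = (0, 0, 1, 0)ᵀ.
Then v_2 = N · v_3 = (2, 1, 0, -4)ᵀ.
Then v_1 = N · v_2 = (1, 0, 0, -2)ᵀ.

Sanity check: (A − (5)·I) v_1 = (0, 0, 0, 0)ᵀ = 0. ✓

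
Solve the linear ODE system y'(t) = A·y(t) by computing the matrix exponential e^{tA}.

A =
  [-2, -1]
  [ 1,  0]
e^{tA} =
  [-t*exp(-t) + exp(-t), -t*exp(-t)]
  [t*exp(-t), t*exp(-t) + exp(-t)]

Strategy: write A = P · J · P⁻¹ where J is a Jordan canonical form, so e^{tA} = P · e^{tJ} · P⁻¹, and e^{tJ} can be computed block-by-block.

A has Jordan form
J =
  [-1,  1]
  [ 0, -1]
(up to reordering of blocks).

Per-block formulas:
  For a 2×2 Jordan block J_2(-1): exp(t · J_2(-1)) = e^(-1t)·(I + t·N), where N is the 2×2 nilpotent shift.

After assembling e^{tJ} and conjugating by P, we get:

e^{tA} =
  [-t*exp(-t) + exp(-t), -t*exp(-t)]
  [t*exp(-t), t*exp(-t) + exp(-t)]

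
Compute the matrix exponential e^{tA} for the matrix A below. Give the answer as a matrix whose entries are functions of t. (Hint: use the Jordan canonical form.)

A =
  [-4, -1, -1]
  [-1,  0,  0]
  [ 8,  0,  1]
e^{tA} =
  [t^2*exp(-t) - 3*t*exp(-t) + exp(-t), t^2*exp(-t) - t*exp(-t), t^2*exp(-t)/2 - t*exp(-t)]
  [t^2*exp(-t) - t*exp(-t), t^2*exp(-t) + t*exp(-t) + exp(-t), t^2*exp(-t)/2]
  [-4*t^2*exp(-t) + 8*t*exp(-t), -4*t^2*exp(-t), -2*t^2*exp(-t) + 2*t*exp(-t) + exp(-t)]

Strategy: write A = P · J · P⁻¹ where J is a Jordan canonical form, so e^{tA} = P · e^{tJ} · P⁻¹, and e^{tJ} can be computed block-by-block.

A has Jordan form
J =
  [-1,  1,  0]
  [ 0, -1,  1]
  [ 0,  0, -1]
(up to reordering of blocks).

Per-block formulas:
  For a 3×3 Jordan block J_3(-1): exp(t · J_3(-1)) = e^(-1t)·(I + t·N + (t^2/2)·N^2), where N is the 3×3 nilpotent shift.

After assembling e^{tJ} and conjugating by P, we get:

e^{tA} =
  [t^2*exp(-t) - 3*t*exp(-t) + exp(-t), t^2*exp(-t) - t*exp(-t), t^2*exp(-t)/2 - t*exp(-t)]
  [t^2*exp(-t) - t*exp(-t), t^2*exp(-t) + t*exp(-t) + exp(-t), t^2*exp(-t)/2]
  [-4*t^2*exp(-t) + 8*t*exp(-t), -4*t^2*exp(-t), -2*t^2*exp(-t) + 2*t*exp(-t) + exp(-t)]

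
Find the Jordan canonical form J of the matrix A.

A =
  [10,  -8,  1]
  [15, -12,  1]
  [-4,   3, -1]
J_3(-1)

The characteristic polynomial is
  det(x·I − A) = x^3 + 3*x^2 + 3*x + 1 = (x + 1)^3

Eigenvalues and multiplicities (the geometric multiplicity of λ is n − rank(A − λI), which equals the number of Jordan blocks for λ):
  λ = -1: algebraic multiplicity = 3, geometric multiplicity = 1

Determining the block sizes for each eigenvalue:
  λ = -1: one block (gm = 1), so the single block has size am = 3 → block sizes [3]

Assembling the blocks gives a Jordan form
J =
  [-1,  1,  0]
  [ 0, -1,  1]
  [ 0,  0, -1]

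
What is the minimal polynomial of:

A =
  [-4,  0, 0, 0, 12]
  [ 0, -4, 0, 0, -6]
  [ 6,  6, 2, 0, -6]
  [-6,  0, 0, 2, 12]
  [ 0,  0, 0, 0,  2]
x^2 + 2*x - 8

The characteristic polynomial is χ_A(x) = (x - 2)^3*(x + 4)^2, so the eigenvalues are known. The minimal polynomial is
  m_A(x) = Π_λ (x − λ)^{k_λ}
where k_λ is the size of the *largest* Jordan block for λ (equivalently, the smallest k with (A − λI)^k v = 0 for every generalised eigenvector v of λ).

  λ = -4: largest Jordan block has size 1, contributing (x + 4)
  λ = 2: largest Jordan block has size 1, contributing (x − 2)

So m_A(x) = (x - 2)*(x + 4) = x^2 + 2*x - 8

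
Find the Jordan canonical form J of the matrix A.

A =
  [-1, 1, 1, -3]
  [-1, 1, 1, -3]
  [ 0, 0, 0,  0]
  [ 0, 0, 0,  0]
J_2(0) ⊕ J_1(0) ⊕ J_1(0)

The characteristic polynomial is
  det(x·I − A) = x^4

Eigenvalues and multiplicities (the geometric multiplicity of λ is n − rank(A − λI), which equals the number of Jordan blocks for λ):
  λ = 0: algebraic multiplicity = 4, geometric multiplicity = 3

Determining the block sizes for each eigenvalue:
  λ = 0: 3 blocks summing to 4 forces exactly one block of size 2 and the rest size 1 → block sizes [2, 1, 1]

Assembling the blocks gives a Jordan form
J =
  [0, 1, 0, 0]
  [0, 0, 0, 0]
  [0, 0, 0, 0]
  [0, 0, 0, 0]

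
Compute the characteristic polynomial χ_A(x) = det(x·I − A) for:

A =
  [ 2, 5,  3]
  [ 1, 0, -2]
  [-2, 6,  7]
x^3 - 9*x^2 + 27*x - 27

Expanding det(x·I − A) (e.g. by cofactor expansion or by noting that A is similar to its Jordan form J, which has the same characteristic polynomial as A) gives
  χ_A(x) = x^3 - 9*x^2 + 27*x - 27
which factors as (x - 3)^3. The eigenvalues (with algebraic multiplicities) are λ = 3 with multiplicity 3.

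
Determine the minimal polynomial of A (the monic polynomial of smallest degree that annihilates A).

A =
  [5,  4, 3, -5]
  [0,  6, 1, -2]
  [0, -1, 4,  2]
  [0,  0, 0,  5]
x^3 - 15*x^2 + 75*x - 125

The characteristic polynomial is χ_A(x) = (x - 5)^4, so the eigenvalues are known. The minimal polynomial is
  m_A(x) = Π_λ (x − λ)^{k_λ}
where k_λ is the size of the *largest* Jordan block for λ (equivalently, the smallest k with (A − λI)^k v = 0 for every generalised eigenvector v of λ).

  λ = 5: largest Jordan block has size 3, contributing (x − 5)^3

So m_A(x) = (x - 5)^3 = x^3 - 15*x^2 + 75*x - 125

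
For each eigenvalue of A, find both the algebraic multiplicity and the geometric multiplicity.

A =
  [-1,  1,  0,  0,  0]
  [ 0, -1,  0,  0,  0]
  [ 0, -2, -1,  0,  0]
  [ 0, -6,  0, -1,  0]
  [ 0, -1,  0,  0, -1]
λ = -1: alg = 5, geom = 4

Step 1 — factor the characteristic polynomial to read off the algebraic multiplicities:
  χ_A(x) = (x + 1)^5

Step 2 — compute geometric multiplicities via the rank-nullity identity g(λ) = n − rank(A − λI):
  rank(A − (-1)·I) = 1, so dim ker(A − (-1)·I) = n − 1 = 4

Summary:
  λ = -1: algebraic multiplicity = 5, geometric multiplicity = 4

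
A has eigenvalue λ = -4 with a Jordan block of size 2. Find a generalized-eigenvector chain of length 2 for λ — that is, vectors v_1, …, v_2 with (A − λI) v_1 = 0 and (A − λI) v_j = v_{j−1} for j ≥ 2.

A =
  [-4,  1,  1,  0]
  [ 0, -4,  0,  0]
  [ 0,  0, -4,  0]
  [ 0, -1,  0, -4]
A Jordan chain for λ = -4 of length 2:
v_1 = (1, 0, 0, -1)ᵀ
v_2 = (0, 1, 0, 0)ᵀ

Let N = A − (-4)·I. We want v_2 with N^2 v_2 = 0 but N^1 v_2 ≠ 0; then v_{j-1} := N · v_j for j = 2, …, 2.

Pick v_2 = (0, 1, 0, 0)ᵀ.
Then v_1 = N · v_2 = (1, 0, 0, -1)ᵀ.

Sanity check: (A − (-4)·I) v_1 = (0, 0, 0, 0)ᵀ = 0. ✓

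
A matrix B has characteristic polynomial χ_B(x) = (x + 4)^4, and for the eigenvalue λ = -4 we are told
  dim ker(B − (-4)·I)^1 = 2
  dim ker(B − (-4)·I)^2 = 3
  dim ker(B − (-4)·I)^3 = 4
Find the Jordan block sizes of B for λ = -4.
Block sizes for λ = -4: [3, 1]

From the dimensions of kernels of powers, the number of Jordan blocks of size at least j is d_j − d_{j−1} where d_j = dim ker(N^j) (with d_0 = 0). Computing the differences gives [2, 1, 1].
The number of blocks of size exactly k is (#blocks of size ≥ k) − (#blocks of size ≥ k + 1), so the partition is: 1 block(s) of size 1, 1 block(s) of size 3.
In nonincreasing order the block sizes are [3, 1].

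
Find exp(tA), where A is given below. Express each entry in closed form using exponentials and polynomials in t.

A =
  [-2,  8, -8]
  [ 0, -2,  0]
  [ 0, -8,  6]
e^{tA} =
  [exp(-2*t), exp(6*t) - exp(-2*t), -exp(6*t) + exp(-2*t)]
  [0, exp(-2*t), 0]
  [0, -exp(6*t) + exp(-2*t), exp(6*t)]

Strategy: write A = P · J · P⁻¹ where J is a Jordan canonical form, so e^{tA} = P · e^{tJ} · P⁻¹, and e^{tJ} can be computed block-by-block.

A has Jordan form
J =
  [-2,  0, 0]
  [ 0, -2, 0]
  [ 0,  0, 6]
(up to reordering of blocks).

Per-block formulas:
  For a 1×1 block at λ = 6: exp(t · [6]) = [e^(6t)].
  For a 1×1 block at λ = -2: exp(t · [-2]) = [e^(-2t)].

After assembling e^{tJ} and conjugating by P, we get:

e^{tA} =
  [exp(-2*t), exp(6*t) - exp(-2*t), -exp(6*t) + exp(-2*t)]
  [0, exp(-2*t), 0]
  [0, -exp(6*t) + exp(-2*t), exp(6*t)]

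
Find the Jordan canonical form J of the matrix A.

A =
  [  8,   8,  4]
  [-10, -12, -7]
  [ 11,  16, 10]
J_3(2)

The characteristic polynomial is
  det(x·I − A) = x^3 - 6*x^2 + 12*x - 8 = (x - 2)^3

Eigenvalues and multiplicities (the geometric multiplicity of λ is n − rank(A − λI), which equals the number of Jordan blocks for λ):
  λ = 2: algebraic multiplicity = 3, geometric multiplicity = 1

Determining the block sizes for each eigenvalue:
  λ = 2: one block (gm = 1), so the single block has size am = 3 → block sizes [3]

Assembling the blocks gives a Jordan form
J =
  [2, 1, 0]
  [0, 2, 1]
  [0, 0, 2]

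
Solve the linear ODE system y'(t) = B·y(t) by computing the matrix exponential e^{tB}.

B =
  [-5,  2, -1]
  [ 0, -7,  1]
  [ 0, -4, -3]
e^{tB} =
  [exp(-5*t), 2*t*exp(-5*t), -t*exp(-5*t)]
  [0, -2*t*exp(-5*t) + exp(-5*t), t*exp(-5*t)]
  [0, -4*t*exp(-5*t), 2*t*exp(-5*t) + exp(-5*t)]

Strategy: write B = P · J · P⁻¹ where J is a Jordan canonical form, so e^{tB} = P · e^{tJ} · P⁻¹, and e^{tJ} can be computed block-by-block.

B has Jordan form
J =
  [-5,  1,  0]
  [ 0, -5,  0]
  [ 0,  0, -5]
(up to reordering of blocks).

Per-block formulas:
  For a 2×2 Jordan block J_2(-5): exp(t · J_2(-5)) = e^(-5t)·(I + t·N), where N is the 2×2 nilpotent shift.
  For a 1×1 block at λ = -5: exp(t · [-5]) = [e^(-5t)].

After assembling e^{tJ} and conjugating by P, we get:

e^{tB} =
  [exp(-5*t), 2*t*exp(-5*t), -t*exp(-5*t)]
  [0, -2*t*exp(-5*t) + exp(-5*t), t*exp(-5*t)]
  [0, -4*t*exp(-5*t), 2*t*exp(-5*t) + exp(-5*t)]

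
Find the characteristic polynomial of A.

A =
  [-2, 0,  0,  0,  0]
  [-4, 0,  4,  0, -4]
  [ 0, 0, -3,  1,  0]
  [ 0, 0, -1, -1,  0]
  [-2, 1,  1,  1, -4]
x^5 + 10*x^4 + 40*x^3 + 80*x^2 + 80*x + 32

Expanding det(x·I − A) (e.g. by cofactor expansion or by noting that A is similar to its Jordan form J, which has the same characteristic polynomial as A) gives
  χ_A(x) = x^5 + 10*x^4 + 40*x^3 + 80*x^2 + 80*x + 32
which factors as (x + 2)^5. The eigenvalues (with algebraic multiplicities) are λ = -2 with multiplicity 5.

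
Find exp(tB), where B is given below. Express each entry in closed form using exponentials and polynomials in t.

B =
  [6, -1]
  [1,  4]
e^{tB} =
  [t*exp(5*t) + exp(5*t), -t*exp(5*t)]
  [t*exp(5*t), -t*exp(5*t) + exp(5*t)]

Strategy: write B = P · J · P⁻¹ where J is a Jordan canonical form, so e^{tB} = P · e^{tJ} · P⁻¹, and e^{tJ} can be computed block-by-block.

B has Jordan form
J =
  [5, 1]
  [0, 5]
(up to reordering of blocks).

Per-block formulas:
  For a 2×2 Jordan block J_2(5): exp(t · J_2(5)) = e^(5t)·(I + t·N), where N is the 2×2 nilpotent shift.

After assembling e^{tJ} and conjugating by P, we get:

e^{tB} =
  [t*exp(5*t) + exp(5*t), -t*exp(5*t)]
  [t*exp(5*t), -t*exp(5*t) + exp(5*t)]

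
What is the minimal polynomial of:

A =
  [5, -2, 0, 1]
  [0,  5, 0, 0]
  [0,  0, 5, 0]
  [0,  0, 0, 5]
x^2 - 10*x + 25

The characteristic polynomial is χ_A(x) = (x - 5)^4, so the eigenvalues are known. The minimal polynomial is
  m_A(x) = Π_λ (x − λ)^{k_λ}
where k_λ is the size of the *largest* Jordan block for λ (equivalently, the smallest k with (A − λI)^k v = 0 for every generalised eigenvector v of λ).

  λ = 5: largest Jordan block has size 2, contributing (x − 5)^2

So m_A(x) = (x - 5)^2 = x^2 - 10*x + 25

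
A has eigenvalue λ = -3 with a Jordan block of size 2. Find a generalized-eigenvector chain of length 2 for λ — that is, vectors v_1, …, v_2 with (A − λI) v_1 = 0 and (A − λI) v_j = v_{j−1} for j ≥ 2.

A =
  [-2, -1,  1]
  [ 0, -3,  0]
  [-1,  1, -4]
A Jordan chain for λ = -3 of length 2:
v_1 = (1, 0, -1)ᵀ
v_2 = (1, 0, 0)ᵀ

Let N = A − (-3)·I. We want v_2 with N^2 v_2 = 0 but N^1 v_2 ≠ 0; then v_{j-1} := N · v_j for j = 2, …, 2.

Pick v_2 = (1, 0, 0)ᵀ.
Then v_1 = N · v_2 = (1, 0, -1)ᵀ.

Sanity check: (A − (-3)·I) v_1 = (0, 0, 0)ᵀ = 0. ✓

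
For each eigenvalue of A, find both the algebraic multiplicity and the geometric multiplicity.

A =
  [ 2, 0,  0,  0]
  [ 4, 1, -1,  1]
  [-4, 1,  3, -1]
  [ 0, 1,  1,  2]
λ = 2: alg = 4, geom = 2

Step 1 — factor the characteristic polynomial to read off the algebraic multiplicities:
  χ_A(x) = (x - 2)^4

Step 2 — compute geometric multiplicities via the rank-nullity identity g(λ) = n − rank(A − λI):
  rank(A − (2)·I) = 2, so dim ker(A − (2)·I) = n − 2 = 2

Summary:
  λ = 2: algebraic multiplicity = 4, geometric multiplicity = 2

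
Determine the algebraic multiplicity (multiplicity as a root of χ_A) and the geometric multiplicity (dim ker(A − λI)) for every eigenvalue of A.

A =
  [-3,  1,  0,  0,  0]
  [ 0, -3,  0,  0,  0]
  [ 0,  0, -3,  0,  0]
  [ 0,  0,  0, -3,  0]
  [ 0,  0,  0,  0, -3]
λ = -3: alg = 5, geom = 4

Step 1 — factor the characteristic polynomial to read off the algebraic multiplicities:
  χ_A(x) = (x + 3)^5

Step 2 — compute geometric multiplicities via the rank-nullity identity g(λ) = n − rank(A − λI):
  rank(A − (-3)·I) = 1, so dim ker(A − (-3)·I) = n − 1 = 4

Summary:
  λ = -3: algebraic multiplicity = 5, geometric multiplicity = 4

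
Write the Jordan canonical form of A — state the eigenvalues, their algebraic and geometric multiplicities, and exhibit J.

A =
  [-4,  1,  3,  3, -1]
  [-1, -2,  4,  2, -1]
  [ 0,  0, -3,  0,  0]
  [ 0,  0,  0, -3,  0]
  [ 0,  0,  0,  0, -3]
J_3(-3) ⊕ J_1(-3) ⊕ J_1(-3)

The characteristic polynomial is
  det(x·I − A) = x^5 + 15*x^4 + 90*x^3 + 270*x^2 + 405*x + 243 = (x + 3)^5

Eigenvalues and multiplicities (the geometric multiplicity of λ is n − rank(A − λI), which equals the number of Jordan blocks for λ):
  λ = -3: algebraic multiplicity = 5, geometric multiplicity = 3

Determining the block sizes for each eigenvalue:
  λ = -3: with am = 5 and gm = 3, the partition is not yet determined (e.g. several partitions of 5 into 3 parts exist). Let N = A − (-3)·I. Computing rank(N^1) = 2, rank(N^2) = 1, rank(N^3) = 0; the number of blocks of size ≥ j is rank(N^{j−1}) − rank(N^j), giving [3, 1, 1]. So we have 1 block(s) of size 3, 2 block(s) of size 1 → block sizes [3, 1, 1]

Assembling the blocks gives a Jordan form
J =
  [-3,  1,  0,  0,  0]
  [ 0, -3,  1,  0,  0]
  [ 0,  0, -3,  0,  0]
  [ 0,  0,  0, -3,  0]
  [ 0,  0,  0,  0, -3]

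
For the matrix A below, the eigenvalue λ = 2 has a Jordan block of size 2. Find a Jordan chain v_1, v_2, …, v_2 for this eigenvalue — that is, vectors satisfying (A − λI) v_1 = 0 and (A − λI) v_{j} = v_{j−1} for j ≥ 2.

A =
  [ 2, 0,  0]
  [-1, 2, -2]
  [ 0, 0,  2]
A Jordan chain for λ = 2 of length 2:
v_1 = (0, -1, 0)ᵀ
v_2 = (1, 0, 0)ᵀ

Let N = A − (2)·I. We want v_2 with N^2 v_2 = 0 but N^1 v_2 ≠ 0; then v_{j-1} := N · v_j for j = 2, …, 2.

Pick v_2 = (1, 0, 0)ᵀ.
Then v_1 = N · v_2 = (0, -1, 0)ᵀ.

Sanity check: (A − (2)·I) v_1 = (0, 0, 0)ᵀ = 0. ✓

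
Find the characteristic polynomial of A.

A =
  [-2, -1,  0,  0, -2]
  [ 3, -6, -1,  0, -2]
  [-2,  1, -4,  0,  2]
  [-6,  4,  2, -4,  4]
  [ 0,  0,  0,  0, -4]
x^5 + 20*x^4 + 160*x^3 + 640*x^2 + 1280*x + 1024

Expanding det(x·I − A) (e.g. by cofactor expansion or by noting that A is similar to its Jordan form J, which has the same characteristic polynomial as A) gives
  χ_A(x) = x^5 + 20*x^4 + 160*x^3 + 640*x^2 + 1280*x + 1024
which factors as (x + 4)^5. The eigenvalues (with algebraic multiplicities) are λ = -4 with multiplicity 5.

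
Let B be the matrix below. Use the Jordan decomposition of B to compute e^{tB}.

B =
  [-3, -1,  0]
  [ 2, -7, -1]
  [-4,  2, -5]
e^{tB} =
  [t^2*exp(-5*t) + 2*t*exp(-5*t) + exp(-5*t), -t*exp(-5*t), t^2*exp(-5*t)/2]
  [2*t^2*exp(-5*t) + 2*t*exp(-5*t), -2*t*exp(-5*t) + exp(-5*t), t^2*exp(-5*t) - t*exp(-5*t)]
  [-2*t^2*exp(-5*t) - 4*t*exp(-5*t), 2*t*exp(-5*t), -t^2*exp(-5*t) + exp(-5*t)]

Strategy: write B = P · J · P⁻¹ where J is a Jordan canonical form, so e^{tB} = P · e^{tJ} · P⁻¹, and e^{tJ} can be computed block-by-block.

B has Jordan form
J =
  [-5,  1,  0]
  [ 0, -5,  1]
  [ 0,  0, -5]
(up to reordering of blocks).

Per-block formulas:
  For a 3×3 Jordan block J_3(-5): exp(t · J_3(-5)) = e^(-5t)·(I + t·N + (t^2/2)·N^2), where N is the 3×3 nilpotent shift.

After assembling e^{tJ} and conjugating by P, we get:

e^{tB} =
  [t^2*exp(-5*t) + 2*t*exp(-5*t) + exp(-5*t), -t*exp(-5*t), t^2*exp(-5*t)/2]
  [2*t^2*exp(-5*t) + 2*t*exp(-5*t), -2*t*exp(-5*t) + exp(-5*t), t^2*exp(-5*t) - t*exp(-5*t)]
  [-2*t^2*exp(-5*t) - 4*t*exp(-5*t), 2*t*exp(-5*t), -t^2*exp(-5*t) + exp(-5*t)]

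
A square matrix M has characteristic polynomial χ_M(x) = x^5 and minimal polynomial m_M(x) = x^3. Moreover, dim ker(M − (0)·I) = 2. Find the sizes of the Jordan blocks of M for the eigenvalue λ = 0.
Block sizes for λ = 0: [3, 2]

Step 1 — from the characteristic polynomial, algebraic multiplicity of λ = 0 is 5. From dim ker(M − (0)·I) = 2, there are exactly 2 Jordan blocks for λ = 0.
Step 2 — from the minimal polynomial, the factor (x − 0)^3 tells us the largest block for λ = 0 has size 3.
Step 3 — with total size 5, 2 blocks, and largest block 3, the block sizes (in nonincreasing order) are [3, 2].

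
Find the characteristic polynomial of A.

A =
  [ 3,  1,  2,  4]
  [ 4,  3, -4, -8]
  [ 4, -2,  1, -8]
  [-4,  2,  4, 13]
x^4 - 20*x^3 + 150*x^2 - 500*x + 625

Expanding det(x·I − A) (e.g. by cofactor expansion or by noting that A is similar to its Jordan form J, which has the same characteristic polynomial as A) gives
  χ_A(x) = x^4 - 20*x^3 + 150*x^2 - 500*x + 625
which factors as (x - 5)^4. The eigenvalues (with algebraic multiplicities) are λ = 5 with multiplicity 4.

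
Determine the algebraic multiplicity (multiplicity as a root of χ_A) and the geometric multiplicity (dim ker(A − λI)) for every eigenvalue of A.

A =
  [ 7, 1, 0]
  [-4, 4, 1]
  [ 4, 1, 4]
λ = 5: alg = 3, geom = 1

Step 1 — factor the characteristic polynomial to read off the algebraic multiplicities:
  χ_A(x) = (x - 5)^3

Step 2 — compute geometric multiplicities via the rank-nullity identity g(λ) = n − rank(A − λI):
  rank(A − (5)·I) = 2, so dim ker(A − (5)·I) = n − 2 = 1

Summary:
  λ = 5: algebraic multiplicity = 3, geometric multiplicity = 1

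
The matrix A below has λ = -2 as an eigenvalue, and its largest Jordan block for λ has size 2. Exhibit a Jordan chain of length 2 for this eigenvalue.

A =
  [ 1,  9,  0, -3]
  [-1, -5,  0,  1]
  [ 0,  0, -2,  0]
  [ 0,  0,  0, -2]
A Jordan chain for λ = -2 of length 2:
v_1 = (3, -1, 0, 0)ᵀ
v_2 = (1, 0, 0, 0)ᵀ

Let N = A − (-2)·I. We want v_2 with N^2 v_2 = 0 but N^1 v_2 ≠ 0; then v_{j-1} := N · v_j for j = 2, …, 2.

Pick v_2 = (1, 0, 0, 0)ᵀ.
Then v_1 = N · v_2 = (3, -1, 0, 0)ᵀ.

Sanity check: (A − (-2)·I) v_1 = (0, 0, 0, 0)ᵀ = 0. ✓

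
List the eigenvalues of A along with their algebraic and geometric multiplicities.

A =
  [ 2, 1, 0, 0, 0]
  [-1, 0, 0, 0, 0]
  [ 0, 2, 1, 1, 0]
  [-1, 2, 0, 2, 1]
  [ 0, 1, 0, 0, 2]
λ = 1: alg = 3, geom = 2; λ = 2: alg = 2, geom = 1

Step 1 — factor the characteristic polynomial to read off the algebraic multiplicities:
  χ_A(x) = (x - 2)^2*(x - 1)^3

Step 2 — compute geometric multiplicities via the rank-nullity identity g(λ) = n − rank(A − λI):
  rank(A − (1)·I) = 3, so dim ker(A − (1)·I) = n − 3 = 2
  rank(A − (2)·I) = 4, so dim ker(A − (2)·I) = n − 4 = 1

Summary:
  λ = 1: algebraic multiplicity = 3, geometric multiplicity = 2
  λ = 2: algebraic multiplicity = 2, geometric multiplicity = 1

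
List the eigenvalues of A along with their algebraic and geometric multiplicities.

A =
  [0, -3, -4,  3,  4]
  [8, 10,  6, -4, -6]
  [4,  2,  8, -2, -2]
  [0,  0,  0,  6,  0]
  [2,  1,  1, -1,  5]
λ = 5: alg = 1, geom = 1; λ = 6: alg = 4, geom = 3

Step 1 — factor the characteristic polynomial to read off the algebraic multiplicities:
  χ_A(x) = (x - 6)^4*(x - 5)

Step 2 — compute geometric multiplicities via the rank-nullity identity g(λ) = n − rank(A − λI):
  rank(A − (5)·I) = 4, so dim ker(A − (5)·I) = n − 4 = 1
  rank(A − (6)·I) = 2, so dim ker(A − (6)·I) = n − 2 = 3

Summary:
  λ = 5: algebraic multiplicity = 1, geometric multiplicity = 1
  λ = 6: algebraic multiplicity = 4, geometric multiplicity = 3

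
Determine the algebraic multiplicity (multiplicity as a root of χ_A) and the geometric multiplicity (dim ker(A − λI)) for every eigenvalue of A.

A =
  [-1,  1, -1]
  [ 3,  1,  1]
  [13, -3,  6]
λ = 2: alg = 3, geom = 1

Step 1 — factor the characteristic polynomial to read off the algebraic multiplicities:
  χ_A(x) = (x - 2)^3

Step 2 — compute geometric multiplicities via the rank-nullity identity g(λ) = n − rank(A − λI):
  rank(A − (2)·I) = 2, so dim ker(A − (2)·I) = n − 2 = 1

Summary:
  λ = 2: algebraic multiplicity = 3, geometric multiplicity = 1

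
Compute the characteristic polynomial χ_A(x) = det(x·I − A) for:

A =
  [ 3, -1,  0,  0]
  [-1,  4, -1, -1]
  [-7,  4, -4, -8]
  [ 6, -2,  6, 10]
x^4 - 13*x^3 + 63*x^2 - 135*x + 108

Expanding det(x·I − A) (e.g. by cofactor expansion or by noting that A is similar to its Jordan form J, which has the same characteristic polynomial as A) gives
  χ_A(x) = x^4 - 13*x^3 + 63*x^2 - 135*x + 108
which factors as (x - 4)*(x - 3)^3. The eigenvalues (with algebraic multiplicities) are λ = 3 with multiplicity 3, λ = 4 with multiplicity 1.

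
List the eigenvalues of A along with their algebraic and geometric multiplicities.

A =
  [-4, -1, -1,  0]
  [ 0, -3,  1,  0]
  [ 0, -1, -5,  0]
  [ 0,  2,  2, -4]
λ = -4: alg = 4, geom = 3

Step 1 — factor the characteristic polynomial to read off the algebraic multiplicities:
  χ_A(x) = (x + 4)^4

Step 2 — compute geometric multiplicities via the rank-nullity identity g(λ) = n − rank(A − λI):
  rank(A − (-4)·I) = 1, so dim ker(A − (-4)·I) = n − 1 = 3

Summary:
  λ = -4: algebraic multiplicity = 4, geometric multiplicity = 3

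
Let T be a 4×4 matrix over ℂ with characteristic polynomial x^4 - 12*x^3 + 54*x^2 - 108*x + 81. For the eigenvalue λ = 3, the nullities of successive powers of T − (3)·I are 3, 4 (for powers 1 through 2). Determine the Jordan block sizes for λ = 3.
Block sizes for λ = 3: [2, 1, 1]

From the dimensions of kernels of powers, the number of Jordan blocks of size at least j is d_j − d_{j−1} where d_j = dim ker(N^j) (with d_0 = 0). Computing the differences gives [3, 1].
The number of blocks of size exactly k is (#blocks of size ≥ k) − (#blocks of size ≥ k + 1), so the partition is: 2 block(s) of size 1, 1 block(s) of size 2.
In nonincreasing order the block sizes are [2, 1, 1].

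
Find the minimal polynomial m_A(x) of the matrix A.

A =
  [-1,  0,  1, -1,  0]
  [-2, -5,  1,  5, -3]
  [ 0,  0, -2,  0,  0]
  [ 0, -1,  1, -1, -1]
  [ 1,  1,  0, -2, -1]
x^3 + 6*x^2 + 12*x + 8

The characteristic polynomial is χ_A(x) = (x + 2)^5, so the eigenvalues are known. The minimal polynomial is
  m_A(x) = Π_λ (x − λ)^{k_λ}
where k_λ is the size of the *largest* Jordan block for λ (equivalently, the smallest k with (A − λI)^k v = 0 for every generalised eigenvector v of λ).

  λ = -2: largest Jordan block has size 3, contributing (x + 2)^3

So m_A(x) = (x + 2)^3 = x^3 + 6*x^2 + 12*x + 8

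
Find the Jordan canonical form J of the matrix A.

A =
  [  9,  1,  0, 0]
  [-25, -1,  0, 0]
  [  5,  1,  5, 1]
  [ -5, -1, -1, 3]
J_2(4) ⊕ J_2(4)

The characteristic polynomial is
  det(x·I − A) = x^4 - 16*x^3 + 96*x^2 - 256*x + 256 = (x - 4)^4

Eigenvalues and multiplicities (the geometric multiplicity of λ is n − rank(A − λI), which equals the number of Jordan blocks for λ):
  λ = 4: algebraic multiplicity = 4, geometric multiplicity = 2

Determining the block sizes for each eigenvalue:
  λ = 4: with am = 4 and gm = 2, the partition is not yet determined (e.g. several partitions of 4 into 2 parts exist). Let N = A − (4)·I. Computing rank(N^1) = 2, rank(N^2) = 0; the number of blocks of size ≥ j is rank(N^{j−1}) − rank(N^j), giving [2, 2]. So we have 2 block(s) of size 2 → block sizes [2, 2]

Assembling the blocks gives a Jordan form
J =
  [4, 1, 0, 0]
  [0, 4, 0, 0]
  [0, 0, 4, 1]
  [0, 0, 0, 4]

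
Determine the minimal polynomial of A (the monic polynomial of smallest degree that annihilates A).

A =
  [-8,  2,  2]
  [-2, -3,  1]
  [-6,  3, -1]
x^2 + 8*x + 16

The characteristic polynomial is χ_A(x) = (x + 4)^3, so the eigenvalues are known. The minimal polynomial is
  m_A(x) = Π_λ (x − λ)^{k_λ}
where k_λ is the size of the *largest* Jordan block for λ (equivalently, the smallest k with (A − λI)^k v = 0 for every generalised eigenvector v of λ).

  λ = -4: largest Jordan block has size 2, contributing (x + 4)^2

So m_A(x) = (x + 4)^2 = x^2 + 8*x + 16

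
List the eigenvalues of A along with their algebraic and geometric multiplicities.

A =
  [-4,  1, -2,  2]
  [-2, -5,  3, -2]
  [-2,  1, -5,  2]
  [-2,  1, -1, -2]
λ = -4: alg = 4, geom = 2

Step 1 — factor the characteristic polynomial to read off the algebraic multiplicities:
  χ_A(x) = (x + 4)^4

Step 2 — compute geometric multiplicities via the rank-nullity identity g(λ) = n − rank(A − λI):
  rank(A − (-4)·I) = 2, so dim ker(A − (-4)·I) = n − 2 = 2

Summary:
  λ = -4: algebraic multiplicity = 4, geometric multiplicity = 2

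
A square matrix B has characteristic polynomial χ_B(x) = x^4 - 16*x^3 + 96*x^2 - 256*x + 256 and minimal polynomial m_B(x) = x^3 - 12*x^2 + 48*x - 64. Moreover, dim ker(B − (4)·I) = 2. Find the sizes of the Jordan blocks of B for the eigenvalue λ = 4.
Block sizes for λ = 4: [3, 1]

Step 1 — from the characteristic polynomial, algebraic multiplicity of λ = 4 is 4. From dim ker(B − (4)·I) = 2, there are exactly 2 Jordan blocks for λ = 4.
Step 2 — from the minimal polynomial, the factor (x − 4)^3 tells us the largest block for λ = 4 has size 3.
Step 3 — with total size 4, 2 blocks, and largest block 3, the block sizes (in nonincreasing order) are [3, 1].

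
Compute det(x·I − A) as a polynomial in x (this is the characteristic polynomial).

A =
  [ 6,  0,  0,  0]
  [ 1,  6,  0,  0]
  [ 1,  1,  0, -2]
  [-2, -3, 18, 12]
x^4 - 24*x^3 + 216*x^2 - 864*x + 1296

Expanding det(x·I − A) (e.g. by cofactor expansion or by noting that A is similar to its Jordan form J, which has the same characteristic polynomial as A) gives
  χ_A(x) = x^4 - 24*x^3 + 216*x^2 - 864*x + 1296
which factors as (x - 6)^4. The eigenvalues (with algebraic multiplicities) are λ = 6 with multiplicity 4.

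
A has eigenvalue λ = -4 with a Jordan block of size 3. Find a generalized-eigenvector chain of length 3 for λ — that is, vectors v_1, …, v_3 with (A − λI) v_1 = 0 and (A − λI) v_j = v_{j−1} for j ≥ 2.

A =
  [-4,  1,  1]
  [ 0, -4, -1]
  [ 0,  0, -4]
A Jordan chain for λ = -4 of length 3:
v_1 = (-1, 0, 0)ᵀ
v_2 = (1, -1, 0)ᵀ
v_3 = (0, 0, 1)ᵀ

Let N = A − (-4)·I. We want v_3 with N^3 v_3 = 0 but N^2 v_3 ≠ 0; then v_{j-1} := N · v_j for j = 3, …, 2.

Pick v_3 = (0, 0, 1)ᵀ.
Then v_2 = N · v_3 = (1, -1, 0)ᵀ.
Then v_1 = N · v_2 = (-1, 0, 0)ᵀ.

Sanity check: (A − (-4)·I) v_1 = (0, 0, 0)ᵀ = 0. ✓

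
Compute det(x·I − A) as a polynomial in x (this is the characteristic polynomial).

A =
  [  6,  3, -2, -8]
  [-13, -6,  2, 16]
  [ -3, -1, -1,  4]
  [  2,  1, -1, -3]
x^4 + 4*x^3 + 6*x^2 + 4*x + 1

Expanding det(x·I − A) (e.g. by cofactor expansion or by noting that A is similar to its Jordan form J, which has the same characteristic polynomial as A) gives
  χ_A(x) = x^4 + 4*x^3 + 6*x^2 + 4*x + 1
which factors as (x + 1)^4. The eigenvalues (with algebraic multiplicities) are λ = -1 with multiplicity 4.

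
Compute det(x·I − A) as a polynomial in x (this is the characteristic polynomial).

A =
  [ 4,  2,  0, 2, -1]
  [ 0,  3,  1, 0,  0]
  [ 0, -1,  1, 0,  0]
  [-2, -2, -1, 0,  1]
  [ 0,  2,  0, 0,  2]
x^5 - 10*x^4 + 40*x^3 - 80*x^2 + 80*x - 32

Expanding det(x·I − A) (e.g. by cofactor expansion or by noting that A is similar to its Jordan form J, which has the same characteristic polynomial as A) gives
  χ_A(x) = x^5 - 10*x^4 + 40*x^3 - 80*x^2 + 80*x - 32
which factors as (x - 2)^5. The eigenvalues (with algebraic multiplicities) are λ = 2 with multiplicity 5.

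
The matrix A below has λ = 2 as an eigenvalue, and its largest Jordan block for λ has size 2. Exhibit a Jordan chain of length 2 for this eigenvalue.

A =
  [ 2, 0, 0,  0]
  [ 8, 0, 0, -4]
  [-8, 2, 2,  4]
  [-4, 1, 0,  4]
A Jordan chain for λ = 2 of length 2:
v_1 = (0, 8, -8, -4)ᵀ
v_2 = (1, 0, 0, 0)ᵀ

Let N = A − (2)·I. We want v_2 with N^2 v_2 = 0 but N^1 v_2 ≠ 0; then v_{j-1} := N · v_j for j = 2, …, 2.

Pick v_2 = (1, 0, 0, 0)ᵀ.
Then v_1 = N · v_2 = (0, 8, -8, -4)ᵀ.

Sanity check: (A − (2)·I) v_1 = (0, 0, 0, 0)ᵀ = 0. ✓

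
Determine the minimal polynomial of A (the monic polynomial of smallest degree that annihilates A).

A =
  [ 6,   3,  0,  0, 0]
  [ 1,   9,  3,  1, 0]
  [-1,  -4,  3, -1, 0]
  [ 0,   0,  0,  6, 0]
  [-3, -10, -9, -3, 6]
x^3 - 18*x^2 + 108*x - 216

The characteristic polynomial is χ_A(x) = (x - 6)^5, so the eigenvalues are known. The minimal polynomial is
  m_A(x) = Π_λ (x − λ)^{k_λ}
where k_λ is the size of the *largest* Jordan block for λ (equivalently, the smallest k with (A − λI)^k v = 0 for every generalised eigenvector v of λ).

  λ = 6: largest Jordan block has size 3, contributing (x − 6)^3

So m_A(x) = (x - 6)^3 = x^3 - 18*x^2 + 108*x - 216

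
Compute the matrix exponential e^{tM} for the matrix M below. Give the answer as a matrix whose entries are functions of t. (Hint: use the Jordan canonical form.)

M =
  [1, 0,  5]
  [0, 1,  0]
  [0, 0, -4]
e^{tM} =
  [exp(t), 0, exp(t) - exp(-4*t)]
  [0, exp(t), 0]
  [0, 0, exp(-4*t)]

Strategy: write M = P · J · P⁻¹ where J is a Jordan canonical form, so e^{tM} = P · e^{tJ} · P⁻¹, and e^{tJ} can be computed block-by-block.

M has Jordan form
J =
  [-4, 0, 0]
  [ 0, 1, 0]
  [ 0, 0, 1]
(up to reordering of blocks).

Per-block formulas:
  For a 1×1 block at λ = 1: exp(t · [1]) = [e^(1t)].
  For a 1×1 block at λ = -4: exp(t · [-4]) = [e^(-4t)].

After assembling e^{tJ} and conjugating by P, we get:

e^{tM} =
  [exp(t), 0, exp(t) - exp(-4*t)]
  [0, exp(t), 0]
  [0, 0, exp(-4*t)]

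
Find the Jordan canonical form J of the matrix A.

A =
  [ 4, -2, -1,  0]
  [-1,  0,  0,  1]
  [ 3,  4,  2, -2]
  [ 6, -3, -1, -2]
J_2(-1) ⊕ J_2(3)

The characteristic polynomial is
  det(x·I − A) = x^4 - 4*x^3 - 2*x^2 + 12*x + 9 = (x - 3)^2*(x + 1)^2

Eigenvalues and multiplicities (the geometric multiplicity of λ is n − rank(A − λI), which equals the number of Jordan blocks for λ):
  λ = -1: algebraic multiplicity = 2, geometric multiplicity = 1
  λ = 3: algebraic multiplicity = 2, geometric multiplicity = 1

Determining the block sizes for each eigenvalue:
  λ = -1: one block (gm = 1), so the single block has size am = 2 → block sizes [2]
  λ = 3: one block (gm = 1), so the single block has size am = 2 → block sizes [2]

Assembling the blocks gives a Jordan form
J =
  [-1,  1, 0, 0]
  [ 0, -1, 0, 0]
  [ 0,  0, 3, 1]
  [ 0,  0, 0, 3]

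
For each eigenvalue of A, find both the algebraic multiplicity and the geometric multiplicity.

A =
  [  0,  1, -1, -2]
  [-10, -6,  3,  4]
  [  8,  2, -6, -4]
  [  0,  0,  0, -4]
λ = -4: alg = 4, geom = 2

Step 1 — factor the characteristic polynomial to read off the algebraic multiplicities:
  χ_A(x) = (x + 4)^4

Step 2 — compute geometric multiplicities via the rank-nullity identity g(λ) = n − rank(A − λI):
  rank(A − (-4)·I) = 2, so dim ker(A − (-4)·I) = n − 2 = 2

Summary:
  λ = -4: algebraic multiplicity = 4, geometric multiplicity = 2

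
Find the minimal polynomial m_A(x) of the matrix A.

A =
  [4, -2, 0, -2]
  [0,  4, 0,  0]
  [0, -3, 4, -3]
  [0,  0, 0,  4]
x^2 - 8*x + 16

The characteristic polynomial is χ_A(x) = (x - 4)^4, so the eigenvalues are known. The minimal polynomial is
  m_A(x) = Π_λ (x − λ)^{k_λ}
where k_λ is the size of the *largest* Jordan block for λ (equivalently, the smallest k with (A − λI)^k v = 0 for every generalised eigenvector v of λ).

  λ = 4: largest Jordan block has size 2, contributing (x − 4)^2

So m_A(x) = (x - 4)^2 = x^2 - 8*x + 16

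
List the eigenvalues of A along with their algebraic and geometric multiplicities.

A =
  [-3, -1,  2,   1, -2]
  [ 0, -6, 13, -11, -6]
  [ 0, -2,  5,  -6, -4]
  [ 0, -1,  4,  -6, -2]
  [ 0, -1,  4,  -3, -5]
λ = -3: alg = 5, geom = 3

Step 1 — factor the characteristic polynomial to read off the algebraic multiplicities:
  χ_A(x) = (x + 3)^5

Step 2 — compute geometric multiplicities via the rank-nullity identity g(λ) = n − rank(A − λI):
  rank(A − (-3)·I) = 2, so dim ker(A − (-3)·I) = n − 2 = 3

Summary:
  λ = -3: algebraic multiplicity = 5, geometric multiplicity = 3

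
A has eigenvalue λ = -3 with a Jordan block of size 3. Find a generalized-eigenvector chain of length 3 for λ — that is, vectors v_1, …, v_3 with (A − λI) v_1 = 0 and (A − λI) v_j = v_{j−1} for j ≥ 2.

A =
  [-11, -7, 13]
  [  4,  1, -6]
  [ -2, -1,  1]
A Jordan chain for λ = -3 of length 3:
v_1 = (10, -4, 4)ᵀ
v_2 = (-8, 4, -2)ᵀ
v_3 = (1, 0, 0)ᵀ

Let N = A − (-3)·I. We want v_3 with N^3 v_3 = 0 but N^2 v_3 ≠ 0; then v_{j-1} := N · v_j for j = 3, …, 2.

Pick v_3 = (1, 0, 0)ᵀ.
Then v_2 = N · v_3 = (-8, 4, -2)ᵀ.
Then v_1 = N · v_2 = (10, -4, 4)ᵀ.

Sanity check: (A − (-3)·I) v_1 = (0, 0, 0)ᵀ = 0. ✓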